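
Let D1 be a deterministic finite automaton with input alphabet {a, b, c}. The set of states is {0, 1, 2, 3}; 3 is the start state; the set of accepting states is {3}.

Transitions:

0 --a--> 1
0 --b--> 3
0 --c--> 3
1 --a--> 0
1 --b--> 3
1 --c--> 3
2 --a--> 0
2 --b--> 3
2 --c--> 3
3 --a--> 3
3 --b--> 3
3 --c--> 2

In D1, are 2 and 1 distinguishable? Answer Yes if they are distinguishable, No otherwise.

No

Start with accepting vs non-accepting: {3} | {0,1,2}.
No further refinement is possible. Final partition (2 blocks): {3} | {0,1,2}.
2 and 1 lie in the same block of the stable partition, so they are equivalent — no string distinguishes them.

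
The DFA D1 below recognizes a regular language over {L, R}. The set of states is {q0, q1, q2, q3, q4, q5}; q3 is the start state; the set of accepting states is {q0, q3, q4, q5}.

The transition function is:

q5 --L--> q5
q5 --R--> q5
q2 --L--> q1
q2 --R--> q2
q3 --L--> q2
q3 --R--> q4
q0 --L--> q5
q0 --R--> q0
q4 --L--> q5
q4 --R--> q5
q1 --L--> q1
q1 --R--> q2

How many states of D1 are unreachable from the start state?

1

BFS from q3 reaches {q1, q2, q3, q4, q5}; the 1 state(s) q0 are never visited.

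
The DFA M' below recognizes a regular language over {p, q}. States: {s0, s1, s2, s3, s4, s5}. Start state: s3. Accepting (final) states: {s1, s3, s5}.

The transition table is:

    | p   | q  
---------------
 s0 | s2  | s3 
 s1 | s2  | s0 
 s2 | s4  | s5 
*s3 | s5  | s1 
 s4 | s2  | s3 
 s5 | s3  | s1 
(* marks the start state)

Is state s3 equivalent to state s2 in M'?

No

All states are reachable from the start state.
P0 = {s1,s3,s5} | {s0,s2,s4}.
Split {s1,s3,s5} by δ(·,p) → {s3,s5} and {s1}.
Stable partition: {s3,s5} | {s0,s2,s4} | {s1} — 3 equivalence classes.
s3 and s2 end up in different blocks, so they are distinguishable. For instance, the string 'ε' is accepted from only s3.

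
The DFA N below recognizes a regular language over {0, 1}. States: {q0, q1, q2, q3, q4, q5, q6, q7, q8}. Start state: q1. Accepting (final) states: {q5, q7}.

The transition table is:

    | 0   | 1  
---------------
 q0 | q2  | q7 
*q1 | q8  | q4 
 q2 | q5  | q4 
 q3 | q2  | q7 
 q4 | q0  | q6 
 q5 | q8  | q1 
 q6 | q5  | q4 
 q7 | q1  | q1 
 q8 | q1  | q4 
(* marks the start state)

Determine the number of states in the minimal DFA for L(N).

Reachable states from the start: {q0,q1,q2,q4,q5,q6,q7,q8}. Unreachable: {q3} — drop them.
Initial partition by acceptance: {q5,q7} | {q0,q1,q2,q4,q6,q8}.
On input 0, block {q0,q1,q2,q4,q6,q8} splits into {q0,q1,q4,q8} and {q2,q6}.
On input 0, block {q0,q1,q4,q8} splits into {q1,q4,q8} and {q0}.
Refine {q1,q4,q8} on symbol 0: members go to different blocks, giving {q1,q8} and {q4}.
No further refinement is possible. Final partition (5 blocks): {q5,q7} | {q1,q8} | {q2,q6} | {q0} | {q4}.

5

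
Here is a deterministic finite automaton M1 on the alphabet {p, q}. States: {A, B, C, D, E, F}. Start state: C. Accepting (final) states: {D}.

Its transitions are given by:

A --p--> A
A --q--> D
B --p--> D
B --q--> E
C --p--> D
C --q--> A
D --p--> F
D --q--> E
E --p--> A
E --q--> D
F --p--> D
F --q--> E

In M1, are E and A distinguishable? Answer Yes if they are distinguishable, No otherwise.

States {B} cannot be reached from the start state, so discard them.
Start with accepting vs non-accepting: {D} | {A,C,E,F}.
Split {A,C,E,F} by δ(·,p) → {A,E} and {C,F}.
Stable partition: {D} | {A,E} | {C,F} — 3 equivalence classes.
E and A lie in the same block of the stable partition, so they are equivalent — no string distinguishes them.

No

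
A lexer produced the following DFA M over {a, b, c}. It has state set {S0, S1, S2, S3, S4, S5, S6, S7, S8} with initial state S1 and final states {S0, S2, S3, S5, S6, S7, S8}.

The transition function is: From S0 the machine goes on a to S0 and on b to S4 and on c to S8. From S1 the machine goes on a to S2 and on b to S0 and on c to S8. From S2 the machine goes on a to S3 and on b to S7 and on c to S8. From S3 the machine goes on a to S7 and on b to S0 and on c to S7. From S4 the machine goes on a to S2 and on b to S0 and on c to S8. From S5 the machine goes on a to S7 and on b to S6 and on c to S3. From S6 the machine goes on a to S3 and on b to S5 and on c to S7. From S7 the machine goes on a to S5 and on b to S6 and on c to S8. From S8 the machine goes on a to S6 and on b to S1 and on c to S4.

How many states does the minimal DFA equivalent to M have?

Start with accepting vs non-accepting: {S0,S2,S3,S5,S6,S7,S8} | {S1,S4}.
Refine {S0,S2,S3,S5,S6,S7,S8} on symbol b: members go to different blocks, giving {S2,S3,S5,S6,S7} and {S0,S8}.
Split {S2,S3,S5,S6,S7} by δ(·,b) → {S2,S5,S6,S7} and {S3}.
Refine {S2,S5,S6,S7} on symbol a: members go to different blocks, giving {S2,S6} and {S5,S7}.
On input c, block {S2,S6} splits into {S2} and {S6}.
Refine {S0,S8} on symbol a: members go to different blocks, giving {S0} and {S8}.
On input c, block {S5,S7} splits into {S5} and {S7}.
No further refinement is possible. Final partition (8 blocks): {S2} | {S1,S4} | {S0} | {S3} | {S5} | {S6} | {S8} | {S7}.

8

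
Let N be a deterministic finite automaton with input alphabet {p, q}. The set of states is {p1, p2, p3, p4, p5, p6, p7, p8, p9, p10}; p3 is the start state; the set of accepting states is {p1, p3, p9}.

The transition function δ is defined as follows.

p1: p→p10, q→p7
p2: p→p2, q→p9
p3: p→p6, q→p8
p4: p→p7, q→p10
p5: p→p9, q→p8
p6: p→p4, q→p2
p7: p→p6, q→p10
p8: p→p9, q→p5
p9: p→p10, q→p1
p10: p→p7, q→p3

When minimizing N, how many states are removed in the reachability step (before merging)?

Exploring from p3, all states are eventually visited, so none are unreachable.

0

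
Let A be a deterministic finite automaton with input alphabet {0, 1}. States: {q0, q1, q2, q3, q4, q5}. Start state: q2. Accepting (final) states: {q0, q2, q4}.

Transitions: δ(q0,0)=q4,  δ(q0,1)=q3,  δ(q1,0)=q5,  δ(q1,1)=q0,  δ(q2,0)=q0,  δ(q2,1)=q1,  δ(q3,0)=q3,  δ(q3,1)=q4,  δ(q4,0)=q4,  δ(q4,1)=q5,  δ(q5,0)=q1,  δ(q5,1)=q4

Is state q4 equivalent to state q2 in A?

Yes

P0 = {q0,q2,q4} | {q1,q3,q5}.
Stable partition: {q0,q2,q4} | {q1,q3,q5} — 2 equivalence classes.
q4 and q2 lie in the same block of the stable partition, so they are equivalent — no string distinguishes them.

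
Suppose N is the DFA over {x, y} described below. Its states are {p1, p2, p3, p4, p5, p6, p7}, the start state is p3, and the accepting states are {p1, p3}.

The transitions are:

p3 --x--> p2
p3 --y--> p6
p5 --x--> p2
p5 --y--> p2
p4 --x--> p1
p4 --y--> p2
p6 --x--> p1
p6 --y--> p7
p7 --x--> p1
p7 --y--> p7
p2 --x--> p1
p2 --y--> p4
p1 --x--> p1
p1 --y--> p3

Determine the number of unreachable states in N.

1

No path from p3 leads to p5; the other 6 states are all reachable.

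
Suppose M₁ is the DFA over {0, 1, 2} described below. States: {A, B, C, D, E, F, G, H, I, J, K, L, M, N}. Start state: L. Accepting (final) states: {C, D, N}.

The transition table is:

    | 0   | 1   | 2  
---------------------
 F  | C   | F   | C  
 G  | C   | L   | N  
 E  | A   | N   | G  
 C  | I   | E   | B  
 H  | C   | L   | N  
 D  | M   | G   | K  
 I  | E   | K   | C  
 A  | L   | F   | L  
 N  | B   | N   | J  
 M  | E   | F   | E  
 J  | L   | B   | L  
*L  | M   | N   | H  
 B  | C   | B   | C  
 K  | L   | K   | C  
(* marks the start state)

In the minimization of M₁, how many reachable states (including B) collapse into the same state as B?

2

First remove the unreachable states {D}; 13 states remain.
Initial partition by acceptance: {C,N} | {A,B,E,F,G,H,I,J,K,L,M}.
Split {C,N} by δ(·,1) → {C} and {N}.
Split {A,B,E,F,G,H,I,J,K,L,M} by δ(·,0) → {A,E,I,J,K,L,M} and {B,F,G,H}.
Refine {A,E,I,J,K,L,M} on symbol 1: members go to different blocks, giving {A,J,M} and {E,L} and {I,K}.
Split {B,F,G,H} by δ(·,1) → {B,F} and {G,H}.
No further refinement is possible. Final partition (7 blocks): {C} | {A,J,M} | {N} | {B,F} | {E,L} | {I,K} | {G,H}.
The equivalence class containing B is {B,F}, of size 2.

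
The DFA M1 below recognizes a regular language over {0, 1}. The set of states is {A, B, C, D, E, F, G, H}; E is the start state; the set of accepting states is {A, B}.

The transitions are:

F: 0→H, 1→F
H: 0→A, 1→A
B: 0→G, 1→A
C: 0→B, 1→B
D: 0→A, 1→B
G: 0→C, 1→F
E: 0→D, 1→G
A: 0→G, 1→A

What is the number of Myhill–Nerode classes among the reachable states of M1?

Start with accepting vs non-accepting: {A,B} | {C,D,E,F,G,H}.
Split {C,D,E,F,G,H} by δ(·,0) → {C,D,H} and {E,F,G}.
Stable partition: {A,B} | {C,D,H} | {E,F,G} — 3 equivalence classes.

3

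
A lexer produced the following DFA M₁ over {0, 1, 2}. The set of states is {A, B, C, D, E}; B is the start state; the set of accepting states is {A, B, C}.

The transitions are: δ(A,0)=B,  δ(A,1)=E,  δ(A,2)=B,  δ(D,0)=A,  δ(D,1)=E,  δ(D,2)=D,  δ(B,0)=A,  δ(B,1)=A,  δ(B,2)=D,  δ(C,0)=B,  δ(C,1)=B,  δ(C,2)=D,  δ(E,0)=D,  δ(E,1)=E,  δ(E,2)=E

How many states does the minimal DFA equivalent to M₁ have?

4

First remove the unreachable states {C}; 4 states remain.
P0 = {A,B} | {D,E}.
On input 1, block {A,B} splits into {A} and {B}.
On input 0, block {D,E} splits into {D} and {E}.
Stable partition: {A} | {D} | {B} | {E} — 4 equivalence classes.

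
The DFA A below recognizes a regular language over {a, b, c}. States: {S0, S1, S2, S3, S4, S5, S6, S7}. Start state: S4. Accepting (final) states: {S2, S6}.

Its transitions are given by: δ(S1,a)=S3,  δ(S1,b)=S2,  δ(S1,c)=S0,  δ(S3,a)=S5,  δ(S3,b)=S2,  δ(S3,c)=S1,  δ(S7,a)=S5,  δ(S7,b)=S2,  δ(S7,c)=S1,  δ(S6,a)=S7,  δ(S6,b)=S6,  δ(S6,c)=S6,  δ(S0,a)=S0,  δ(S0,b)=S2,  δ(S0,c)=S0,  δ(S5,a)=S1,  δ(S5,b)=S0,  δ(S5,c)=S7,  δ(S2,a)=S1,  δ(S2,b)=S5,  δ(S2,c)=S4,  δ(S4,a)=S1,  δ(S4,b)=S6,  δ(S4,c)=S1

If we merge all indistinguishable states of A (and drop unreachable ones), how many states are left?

7

Initial partition by acceptance: {S2,S6} | {S0,S1,S3,S4,S5,S7}.
On input b, block {S2,S6} splits into {S2} and {S6}.
Refine {S0,S1,S3,S4,S5,S7} on symbol b: members go to different blocks, giving {S0,S1,S3,S7} and {S4} and {S5}.
Split {S0,S1,S3,S7} by δ(·,a) → {S0,S1} and {S3,S7}.
Split {S0,S1} by δ(·,a) → {S0} and {S1}.
Stable partition: {S2} | {S0} | {S6} | {S4} | {S5} | {S3,S7} | {S1} — 7 equivalence classes.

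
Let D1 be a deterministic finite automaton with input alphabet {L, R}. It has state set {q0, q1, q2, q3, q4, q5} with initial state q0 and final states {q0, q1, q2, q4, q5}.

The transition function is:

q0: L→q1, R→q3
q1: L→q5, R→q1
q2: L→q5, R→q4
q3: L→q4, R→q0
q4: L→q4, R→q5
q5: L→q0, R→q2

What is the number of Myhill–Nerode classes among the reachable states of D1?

Every state is reachable, so we keep all 6.
P0 = {q0,q1,q2,q4,q5} | {q3}.
Split {q0,q1,q2,q4,q5} by δ(·,R) → {q1,q2,q4,q5} and {q0}.
On input L, block {q1,q2,q4,q5} splits into {q1,q2,q4} and {q5}.
Refine {q1,q2,q4} on symbol L: members go to different blocks, giving {q1,q2} and {q4}.
On input R, block {q1,q2} splits into {q1} and {q2}.
The partition is now stable with 6 blocks: {q1} | {q3} | {q0} | {q5} | {q4} | {q2}.

6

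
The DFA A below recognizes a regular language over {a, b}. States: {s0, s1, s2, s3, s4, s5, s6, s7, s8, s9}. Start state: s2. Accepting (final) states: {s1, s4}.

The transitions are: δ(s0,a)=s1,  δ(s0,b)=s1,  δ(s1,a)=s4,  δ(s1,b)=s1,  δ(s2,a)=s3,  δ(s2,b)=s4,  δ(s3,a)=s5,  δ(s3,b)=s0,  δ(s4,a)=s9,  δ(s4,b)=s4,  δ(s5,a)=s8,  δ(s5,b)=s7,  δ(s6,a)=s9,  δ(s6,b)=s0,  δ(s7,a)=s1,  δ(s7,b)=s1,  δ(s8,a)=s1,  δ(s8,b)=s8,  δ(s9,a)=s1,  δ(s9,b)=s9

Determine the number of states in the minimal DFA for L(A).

7

First remove the unreachable states {s6}; 9 states remain.
P0 = {s1,s4} | {s0,s2,s3,s5,s7,s8,s9}.
Refine {s1,s4} on symbol a: members go to different blocks, giving {s1} and {s4}.
Refine {s0,s2,s3,s5,s7,s8,s9} on symbol a: members go to different blocks, giving {s0,s7,s8,s9} and {s2,s3,s5}.
Refine {s0,s7,s8,s9} on symbol b: members go to different blocks, giving {s0,s7} and {s8,s9}.
Refine {s2,s3,s5} on symbol a: members go to different blocks, giving {s2,s3} and {s5}.
On input a, block {s2,s3} splits into {s2} and {s3}.
No further refinement is possible. Final partition (7 blocks): {s1} | {s0,s7} | {s4} | {s2} | {s8,s9} | {s5} | {s3}.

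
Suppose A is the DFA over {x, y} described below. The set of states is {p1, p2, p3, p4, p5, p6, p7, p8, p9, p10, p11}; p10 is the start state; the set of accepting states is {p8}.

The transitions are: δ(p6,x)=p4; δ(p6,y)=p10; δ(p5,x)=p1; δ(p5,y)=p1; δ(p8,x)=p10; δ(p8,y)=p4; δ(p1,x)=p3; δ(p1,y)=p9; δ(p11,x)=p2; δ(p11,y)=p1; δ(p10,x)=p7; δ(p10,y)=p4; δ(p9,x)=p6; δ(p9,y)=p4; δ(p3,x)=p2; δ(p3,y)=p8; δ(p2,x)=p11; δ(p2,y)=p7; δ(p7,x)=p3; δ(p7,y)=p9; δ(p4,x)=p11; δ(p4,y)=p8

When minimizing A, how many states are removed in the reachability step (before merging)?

1

BFS from p10 reaches {p1, p2, p3, p4, p6, p7, p8, p9, p10, p11}; the 1 state(s) p5 are never visited.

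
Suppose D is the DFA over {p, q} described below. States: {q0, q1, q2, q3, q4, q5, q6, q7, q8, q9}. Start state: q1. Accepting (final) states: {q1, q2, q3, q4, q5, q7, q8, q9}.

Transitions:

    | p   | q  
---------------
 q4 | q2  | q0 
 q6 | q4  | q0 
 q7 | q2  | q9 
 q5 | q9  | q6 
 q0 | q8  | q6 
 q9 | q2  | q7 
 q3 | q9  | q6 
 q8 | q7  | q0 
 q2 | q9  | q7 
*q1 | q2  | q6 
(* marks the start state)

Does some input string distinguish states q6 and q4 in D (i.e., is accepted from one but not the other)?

Yes

Reachable states from the start: {q0,q1,q2,q4,q6,q7,q8,q9}. Unreachable: {q3,q5} — drop them.
Start with accepting vs non-accepting: {q1,q2,q4,q7,q8,q9} | {q0,q6}.
On input q, block {q1,q2,q4,q7,q8,q9} splits into {q1,q4,q8} and {q2,q7,q9}.
No further refinement is possible. Final partition (3 blocks): {q1,q4,q8} | {q0,q6} | {q2,q7,q9}.
q6 and q4 end up in different blocks, so they are distinguishable. For instance, the string 'ε' is accepted from only q4.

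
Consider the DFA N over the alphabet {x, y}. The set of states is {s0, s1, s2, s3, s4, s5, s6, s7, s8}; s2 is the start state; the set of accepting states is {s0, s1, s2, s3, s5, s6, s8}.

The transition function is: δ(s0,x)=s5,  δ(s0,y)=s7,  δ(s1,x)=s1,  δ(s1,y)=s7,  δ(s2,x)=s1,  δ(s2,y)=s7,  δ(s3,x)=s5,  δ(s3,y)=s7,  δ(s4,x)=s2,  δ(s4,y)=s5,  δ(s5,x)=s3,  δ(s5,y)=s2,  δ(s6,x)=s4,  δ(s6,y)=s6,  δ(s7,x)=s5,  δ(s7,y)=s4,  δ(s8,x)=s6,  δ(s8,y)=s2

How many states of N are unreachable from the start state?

Starting at s2 and following transitions, the reachable set is {s1, s2, s3, s4, s5, s7}. That leaves s0, s6, s8 unreachable — 3 in total.

3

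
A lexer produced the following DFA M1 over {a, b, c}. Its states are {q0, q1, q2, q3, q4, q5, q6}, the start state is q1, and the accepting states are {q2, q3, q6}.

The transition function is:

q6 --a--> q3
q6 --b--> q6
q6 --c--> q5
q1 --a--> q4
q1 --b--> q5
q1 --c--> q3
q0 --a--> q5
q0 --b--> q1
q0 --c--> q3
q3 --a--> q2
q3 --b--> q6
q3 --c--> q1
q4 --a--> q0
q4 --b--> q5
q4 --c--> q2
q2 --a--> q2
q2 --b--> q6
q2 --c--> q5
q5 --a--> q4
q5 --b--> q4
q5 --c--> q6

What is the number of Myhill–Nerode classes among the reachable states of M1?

P0 = {q2,q3,q6} | {q0,q1,q4,q5}.
Stable partition: {q2,q3,q6} | {q0,q1,q4,q5} — 2 equivalence classes.

2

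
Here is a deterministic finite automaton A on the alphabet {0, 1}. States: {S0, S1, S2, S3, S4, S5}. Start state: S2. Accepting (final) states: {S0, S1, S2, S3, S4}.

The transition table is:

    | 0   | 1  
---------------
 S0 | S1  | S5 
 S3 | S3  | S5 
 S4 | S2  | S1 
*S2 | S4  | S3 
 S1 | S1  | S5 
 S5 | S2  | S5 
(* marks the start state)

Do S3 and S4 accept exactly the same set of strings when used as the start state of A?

No

First remove the unreachable states {S0}; 5 states remain.
Start with accepting vs non-accepting: {S1,S2,S3,S4} | {S5}.
Split {S1,S2,S3,S4} by δ(·,1) → {S1,S3} and {S2,S4}.
The partition is now stable with 3 blocks: {S1,S3} | {S5} | {S2,S4}.
S3 and S4 end up in different blocks, so they are distinguishable. For instance, the string '1' is accepted from only S4.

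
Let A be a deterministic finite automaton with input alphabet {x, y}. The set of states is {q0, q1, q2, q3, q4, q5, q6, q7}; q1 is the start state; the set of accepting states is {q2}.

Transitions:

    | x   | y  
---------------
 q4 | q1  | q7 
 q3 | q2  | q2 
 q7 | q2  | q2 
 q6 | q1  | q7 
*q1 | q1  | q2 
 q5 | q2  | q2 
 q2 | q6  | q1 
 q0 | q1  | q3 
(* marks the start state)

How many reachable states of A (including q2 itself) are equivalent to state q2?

1

First remove the unreachable states {q0,q3,q4,q5}; 4 states remain.
Initial partition by acceptance: {q2} | {q1,q6,q7}.
Refine {q1,q6,q7} on symbol x: members go to different blocks, giving {q1,q6} and {q7}.
Split {q1,q6} by δ(·,y) → {q1} and {q6}.
The partition is now stable with 4 blocks: {q2} | {q1} | {q7} | {q6}.
The equivalence class containing q2 is {q2}, of size 1.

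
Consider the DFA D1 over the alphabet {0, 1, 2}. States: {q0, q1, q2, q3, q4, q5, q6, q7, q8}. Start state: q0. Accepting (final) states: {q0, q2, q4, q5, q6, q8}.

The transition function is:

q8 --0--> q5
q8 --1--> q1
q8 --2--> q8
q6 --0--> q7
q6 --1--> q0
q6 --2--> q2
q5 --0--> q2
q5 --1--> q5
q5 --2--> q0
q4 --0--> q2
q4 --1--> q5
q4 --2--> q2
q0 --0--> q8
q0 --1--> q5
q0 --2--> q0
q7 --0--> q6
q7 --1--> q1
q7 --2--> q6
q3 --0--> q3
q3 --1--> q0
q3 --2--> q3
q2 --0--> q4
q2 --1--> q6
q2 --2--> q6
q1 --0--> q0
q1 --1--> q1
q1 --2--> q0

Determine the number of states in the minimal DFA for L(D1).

States {q3} cannot be reached from the start state, so discard them.
P0 = {q0,q2,q4,q5,q6,q8} | {q1,q7}.
Split {q0,q2,q4,q5,q6,q8} by δ(·,0) → {q0,q2,q4,q5,q8} and {q6}.
On input 1, block {q0,q2,q4,q5,q8} splits into {q0,q4,q5} and {q2} and {q8}.
On input 0, block {q0,q4,q5} splits into {q4,q5} and {q0}.
On input 2, block {q4,q5} splits into {q4} and {q5}.
On input 0, block {q1,q7} splits into {q1} and {q7}.
No further refinement is possible. Final partition (8 blocks): {q4} | {q1} | {q6} | {q2} | {q8} | {q0} | {q5} | {q7}.

8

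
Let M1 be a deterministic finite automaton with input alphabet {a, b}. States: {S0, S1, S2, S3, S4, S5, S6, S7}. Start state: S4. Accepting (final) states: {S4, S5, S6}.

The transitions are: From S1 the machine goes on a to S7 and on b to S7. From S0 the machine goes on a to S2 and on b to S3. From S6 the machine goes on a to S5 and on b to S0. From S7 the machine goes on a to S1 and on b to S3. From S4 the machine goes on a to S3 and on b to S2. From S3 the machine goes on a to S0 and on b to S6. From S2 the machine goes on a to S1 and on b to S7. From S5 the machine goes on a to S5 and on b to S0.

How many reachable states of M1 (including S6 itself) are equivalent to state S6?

Every state is reachable, so we keep all 8.
Initial partition by acceptance: {S4,S5,S6} | {S0,S1,S2,S3,S7}.
Split {S4,S5,S6} by δ(·,a) → {S5,S6} and {S4}.
Split {S0,S1,S2,S3,S7} by δ(·,b) → {S0,S1,S2,S7} and {S3}.
On input b, block {S0,S1,S2,S7} splits into {S0,S7} and {S1,S2}.
Refine {S1,S2} on symbol a: members go to different blocks, giving {S1} and {S2}.
On input a, block {S0,S7} splits into {S0} and {S7}.
The partition is now stable with 7 blocks: {S5,S6} | {S0} | {S4} | {S3} | {S1} | {S2} | {S7}.
The equivalence class containing S6 is {S5,S6}, of size 2.

2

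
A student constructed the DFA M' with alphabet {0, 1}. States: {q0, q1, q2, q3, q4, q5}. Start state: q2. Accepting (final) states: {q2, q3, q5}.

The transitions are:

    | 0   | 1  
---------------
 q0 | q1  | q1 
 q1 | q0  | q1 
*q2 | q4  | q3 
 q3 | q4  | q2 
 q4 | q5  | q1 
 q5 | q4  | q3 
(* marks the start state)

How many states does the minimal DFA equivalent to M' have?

All states are reachable from the start state.
Start with accepting vs non-accepting: {q2,q3,q5} | {q0,q1,q4}.
Refine {q0,q1,q4} on symbol 0: members go to different blocks, giving {q0,q1} and {q4}.
Stable partition: {q2,q3,q5} | {q0,q1} | {q4} — 3 equivalence classes.

3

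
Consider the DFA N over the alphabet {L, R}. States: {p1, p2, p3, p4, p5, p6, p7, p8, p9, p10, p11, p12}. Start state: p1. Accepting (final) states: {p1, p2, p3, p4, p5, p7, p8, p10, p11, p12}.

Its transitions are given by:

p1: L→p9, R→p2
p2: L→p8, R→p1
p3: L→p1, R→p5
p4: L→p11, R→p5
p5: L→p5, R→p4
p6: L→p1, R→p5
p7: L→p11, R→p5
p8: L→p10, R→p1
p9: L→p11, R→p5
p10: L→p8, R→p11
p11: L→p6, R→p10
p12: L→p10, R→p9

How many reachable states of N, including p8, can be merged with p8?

3

Reachable states from the start: {p1,p2,p4,p5,p6,p8,p9,p10,p11}. Unreachable: {p3,p7,p12} — drop them.
Start with accepting vs non-accepting: {p1,p2,p4,p5,p8,p10,p11} | {p6,p9}.
On input L, block {p1,p2,p4,p5,p8,p10,p11} splits into {p2,p4,p5,p8,p10} and {p1,p11}.
Split {p2,p4,p5,p8,p10} by δ(·,L) → {p2,p5,p8,p10} and {p4}.
Split {p2,p5,p8,p10} by δ(·,R) → {p2,p8,p10} and {p5}.
The partition is now stable with 5 blocks: {p2,p8,p10} | {p6,p9} | {p1,p11} | {p4} | {p5}.
The equivalence class containing p8 is {p2,p8,p10}, of size 3.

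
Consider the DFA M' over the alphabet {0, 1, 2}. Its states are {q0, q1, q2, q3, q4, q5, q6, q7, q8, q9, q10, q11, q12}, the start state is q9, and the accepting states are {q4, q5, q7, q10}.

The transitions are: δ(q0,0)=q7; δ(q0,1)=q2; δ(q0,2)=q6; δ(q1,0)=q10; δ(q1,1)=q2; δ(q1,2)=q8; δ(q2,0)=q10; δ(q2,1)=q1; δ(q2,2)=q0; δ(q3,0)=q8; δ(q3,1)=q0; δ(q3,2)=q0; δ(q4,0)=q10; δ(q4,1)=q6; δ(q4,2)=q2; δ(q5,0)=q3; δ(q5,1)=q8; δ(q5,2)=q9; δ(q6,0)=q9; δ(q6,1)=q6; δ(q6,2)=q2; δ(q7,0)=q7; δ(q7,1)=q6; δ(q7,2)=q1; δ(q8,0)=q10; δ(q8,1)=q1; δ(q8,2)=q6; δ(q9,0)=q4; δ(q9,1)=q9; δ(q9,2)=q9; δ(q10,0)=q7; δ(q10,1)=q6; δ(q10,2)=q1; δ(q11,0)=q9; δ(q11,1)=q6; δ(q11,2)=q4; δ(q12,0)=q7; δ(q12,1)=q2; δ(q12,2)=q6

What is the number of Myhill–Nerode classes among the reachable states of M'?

5

States {q3,q5,q11,q12} cannot be reached from the start state, so discard them.
Initial partition by acceptance: {q4,q7,q10} | {q0,q1,q2,q6,q8,q9}.
On input 0, block {q0,q1,q2,q6,q8,q9} splits into {q0,q1,q2,q8,q9} and {q6}.
Refine {q0,q1,q2,q8,q9} on symbol 2: members go to different blocks, giving {q1,q2,q9} and {q0,q8}.
Split {q1,q2,q9} by δ(·,2) → {q1,q2} and {q9}.
No further refinement is possible. Final partition (5 blocks): {q4,q7,q10} | {q1,q2} | {q6} | {q0,q8} | {q9}.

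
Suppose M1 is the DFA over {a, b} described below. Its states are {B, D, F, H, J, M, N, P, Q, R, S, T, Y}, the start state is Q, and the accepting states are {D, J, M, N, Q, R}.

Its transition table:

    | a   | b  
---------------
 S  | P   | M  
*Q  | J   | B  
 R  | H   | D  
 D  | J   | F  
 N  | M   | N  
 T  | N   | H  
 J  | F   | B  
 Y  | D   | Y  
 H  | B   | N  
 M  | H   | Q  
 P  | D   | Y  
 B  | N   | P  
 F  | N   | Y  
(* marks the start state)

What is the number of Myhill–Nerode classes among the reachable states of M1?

7

Reachable states from the start: {B,D,F,H,J,M,N,P,Q,Y}. Unreachable: {R,S,T} — drop them.
P0 = {D,J,M,N,Q} | {B,F,H,P,Y}.
Split {D,J,M,N,Q} by δ(·,a) → {D,N,Q} and {J,M}.
Refine {D,N,Q} on symbol b: members go to different blocks, giving {D,Q} and {N}.
Split {B,F,H,P,Y} by δ(·,a) → {P,Y} and {B,F} and {H}.
On input a, block {J,M} splits into {M} and {J}.
Stable partition: {D,Q} | {P,Y} | {M} | {N} | {B,F} | {H} | {J} — 7 equivalence classes.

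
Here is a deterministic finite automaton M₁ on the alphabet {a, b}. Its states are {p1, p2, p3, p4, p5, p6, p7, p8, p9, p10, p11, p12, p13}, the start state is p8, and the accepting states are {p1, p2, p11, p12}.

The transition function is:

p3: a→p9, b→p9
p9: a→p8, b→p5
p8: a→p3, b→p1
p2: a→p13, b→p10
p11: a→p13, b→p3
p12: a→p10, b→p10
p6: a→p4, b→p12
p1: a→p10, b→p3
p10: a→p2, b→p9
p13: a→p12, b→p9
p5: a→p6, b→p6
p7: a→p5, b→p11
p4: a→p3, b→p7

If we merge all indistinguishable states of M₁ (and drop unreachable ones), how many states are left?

10

Start with accepting vs non-accepting: {p1,p2,p11,p12} | {p3,p4,p5,p6,p7,p8,p9,p10,p13}.
Refine {p3,p4,p5,p6,p7,p8,p9,p10,p13} on symbol a: members go to different blocks, giving {p3,p4,p5,p6,p7,p8,p9} and {p10,p13}.
Refine {p1,p2,p11,p12} on symbol b: members go to different blocks, giving {p1,p11} and {p2,p12}.
Refine {p3,p4,p5,p6,p7,p8,p9} on symbol b: members go to different blocks, giving {p3,p4,p5,p9} and {p7,p8} and {p6}.
Split {p3,p4,p5,p9} by δ(·,a) → {p3,p4} and {p5} and {p9}.
Split {p3,p4} by δ(·,a) → {p3} and {p4}.
On input a, block {p7,p8} splits into {p7} and {p8}.
The partition is now stable with 10 blocks: {p1,p11} | {p3} | {p10,p13} | {p2,p12} | {p7} | {p6} | {p5} | {p9} | {p4} | {p8}.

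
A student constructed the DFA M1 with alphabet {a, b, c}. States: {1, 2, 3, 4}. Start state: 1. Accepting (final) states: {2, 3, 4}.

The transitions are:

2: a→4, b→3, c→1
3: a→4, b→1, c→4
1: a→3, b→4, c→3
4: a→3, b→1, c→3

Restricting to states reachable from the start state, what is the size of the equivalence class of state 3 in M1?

Reachable states from the start: {1,3,4}. Unreachable: {2} — drop them.
P0 = {3,4} | {1}.
The partition is now stable with 2 blocks: {3,4} | {1}.
The equivalence class containing 3 is {3,4}, of size 2.

2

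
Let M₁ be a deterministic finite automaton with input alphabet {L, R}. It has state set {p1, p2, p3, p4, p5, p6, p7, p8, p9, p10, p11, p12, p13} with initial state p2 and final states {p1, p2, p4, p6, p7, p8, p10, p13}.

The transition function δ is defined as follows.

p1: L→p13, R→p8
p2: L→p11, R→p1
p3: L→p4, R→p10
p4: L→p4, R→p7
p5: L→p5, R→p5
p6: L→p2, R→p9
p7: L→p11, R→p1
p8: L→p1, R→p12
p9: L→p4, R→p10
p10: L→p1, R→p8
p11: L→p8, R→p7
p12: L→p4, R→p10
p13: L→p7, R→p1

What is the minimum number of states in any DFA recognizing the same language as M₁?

8

First remove the unreachable states {p3,p5,p6,p9}; 9 states remain.
Initial partition by acceptance: {p1,p2,p4,p7,p8,p10,p13} | {p11,p12}.
Refine {p1,p2,p4,p7,p8,p10,p13} on symbol L: members go to different blocks, giving {p1,p4,p8,p10,p13} and {p2,p7}.
On input L, block {p1,p4,p8,p10,p13} splits into {p1,p4,p8,p10} and {p13}.
Refine {p1,p4,p8,p10} on symbol L: members go to different blocks, giving {p4,p8,p10} and {p1}.
Refine {p4,p8,p10} on symbol L: members go to different blocks, giving {p8,p10} and {p4}.
On input R, block {p8,p10} splits into {p8} and {p10}.
On input L, block {p11,p12} splits into {p11} and {p12}.
The partition is now stable with 8 blocks: {p8} | {p11} | {p2,p7} | {p13} | {p1} | {p4} | {p10} | {p12}.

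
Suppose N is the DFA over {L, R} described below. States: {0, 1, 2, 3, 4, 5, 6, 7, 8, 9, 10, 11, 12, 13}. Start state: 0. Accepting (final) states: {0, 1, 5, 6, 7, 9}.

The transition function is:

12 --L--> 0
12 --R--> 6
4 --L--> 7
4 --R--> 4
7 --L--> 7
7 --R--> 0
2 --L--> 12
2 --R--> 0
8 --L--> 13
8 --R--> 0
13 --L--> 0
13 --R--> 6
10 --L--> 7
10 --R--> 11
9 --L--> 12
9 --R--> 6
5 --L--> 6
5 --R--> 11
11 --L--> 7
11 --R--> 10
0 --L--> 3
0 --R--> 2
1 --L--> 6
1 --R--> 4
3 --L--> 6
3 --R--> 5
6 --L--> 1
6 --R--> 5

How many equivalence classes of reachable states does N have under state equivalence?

Reachable states from the start: {0,1,2,3,4,5,6,7,10,11,12}. Unreachable: {8,9,13} — drop them.
Start with accepting vs non-accepting: {0,1,5,6,7} | {2,3,4,10,11,12}.
Refine {0,1,5,6,7} on symbol L: members go to different blocks, giving {1,5,6,7} and {0}.
Split {1,5,6,7} by δ(·,R) → {1,5} and {6} and {7}.
Split {2,3,4,10,11,12} by δ(·,L) → {4,10,11} and {2} and {3} and {12}.
Stable partition: {1,5} | {4,10,11} | {0} | {6} | {7} | {2} | {3} | {12} — 8 equivalence classes.

8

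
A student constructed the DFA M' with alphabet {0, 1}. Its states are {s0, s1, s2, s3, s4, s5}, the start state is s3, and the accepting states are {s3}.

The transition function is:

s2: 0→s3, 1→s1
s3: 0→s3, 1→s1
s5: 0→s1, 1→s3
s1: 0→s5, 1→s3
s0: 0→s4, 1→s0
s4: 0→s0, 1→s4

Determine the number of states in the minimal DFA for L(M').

Reachable states from the start: {s1,s3,s5}. Unreachable: {s0,s2,s4} — drop them.
P0 = {s3} | {s1,s5}.
No further refinement is possible. Final partition (2 blocks): {s3} | {s1,s5}.

2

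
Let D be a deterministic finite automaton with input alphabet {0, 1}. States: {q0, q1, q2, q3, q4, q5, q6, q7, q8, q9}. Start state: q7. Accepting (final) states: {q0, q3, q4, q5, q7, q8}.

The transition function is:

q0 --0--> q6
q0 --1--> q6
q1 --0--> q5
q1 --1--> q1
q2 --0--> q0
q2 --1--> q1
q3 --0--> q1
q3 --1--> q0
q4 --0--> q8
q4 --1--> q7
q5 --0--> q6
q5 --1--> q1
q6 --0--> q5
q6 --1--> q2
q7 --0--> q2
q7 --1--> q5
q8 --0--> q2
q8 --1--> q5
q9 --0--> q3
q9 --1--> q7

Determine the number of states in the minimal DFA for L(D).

First remove the unreachable states {q3,q4,q8,q9}; 6 states remain.
Start with accepting vs non-accepting: {q0,q5,q7} | {q1,q2,q6}.
Refine {q0,q5,q7} on symbol 1: members go to different blocks, giving {q0,q5} and {q7}.
Stable partition: {q0,q5} | {q1,q2,q6} | {q7} — 3 equivalence classes.

3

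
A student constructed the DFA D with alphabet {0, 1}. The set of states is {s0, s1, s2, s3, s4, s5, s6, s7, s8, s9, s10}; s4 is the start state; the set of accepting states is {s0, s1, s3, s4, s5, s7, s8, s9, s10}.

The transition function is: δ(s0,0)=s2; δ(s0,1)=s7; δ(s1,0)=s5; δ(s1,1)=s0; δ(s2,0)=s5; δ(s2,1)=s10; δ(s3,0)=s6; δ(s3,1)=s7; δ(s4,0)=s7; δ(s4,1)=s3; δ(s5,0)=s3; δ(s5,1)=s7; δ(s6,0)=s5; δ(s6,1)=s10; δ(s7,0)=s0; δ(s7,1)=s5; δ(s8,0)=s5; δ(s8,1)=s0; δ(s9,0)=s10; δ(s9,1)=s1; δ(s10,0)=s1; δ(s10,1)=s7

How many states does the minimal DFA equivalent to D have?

States {s8,s9} cannot be reached from the start state, so discard them.
P0 = {s0,s1,s3,s4,s5,s7,s10} | {s2,s6}.
Split {s0,s1,s3,s4,s5,s7,s10} by δ(·,0) → {s1,s4,s5,s7,s10} and {s0,s3}.
Refine {s1,s4,s5,s7,s10} on symbol 0: members go to different blocks, giving {s1,s4,s10} and {s5,s7}.
On input 0, block {s1,s4,s10} splits into {s1,s4} and {s10}.
Stable partition: {s1,s4} | {s2,s6} | {s0,s3} | {s5,s7} | {s10} — 5 equivalence classes.

5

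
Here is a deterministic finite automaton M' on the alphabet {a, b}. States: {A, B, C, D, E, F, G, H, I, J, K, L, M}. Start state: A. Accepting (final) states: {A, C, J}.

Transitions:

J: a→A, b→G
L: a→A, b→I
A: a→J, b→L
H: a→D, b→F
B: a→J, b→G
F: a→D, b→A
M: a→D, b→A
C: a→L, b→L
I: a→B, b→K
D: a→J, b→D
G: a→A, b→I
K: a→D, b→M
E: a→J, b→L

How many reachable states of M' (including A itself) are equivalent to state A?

2

States {C,E,F,H} cannot be reached from the start state, so discard them.
Start with accepting vs non-accepting: {A,J} | {B,D,G,I,K,L,M}.
On input a, block {B,D,G,I,K,L,M} splits into {B,D,G,L} and {I,K,M}.
Split {B,D,G,L} by δ(·,b) → {B,D} and {G,L}.
Split {B,D} by δ(·,b) → {B} and {D}.
Refine {I,K,M} on symbol a: members go to different blocks, giving {K,M} and {I}.
On input b, block {K,M} splits into {K} and {M}.
The partition is now stable with 7 blocks: {A,J} | {B} | {K} | {G,L} | {D} | {I} | {M}.
State A belongs to the block {A,J}, which has 2 states.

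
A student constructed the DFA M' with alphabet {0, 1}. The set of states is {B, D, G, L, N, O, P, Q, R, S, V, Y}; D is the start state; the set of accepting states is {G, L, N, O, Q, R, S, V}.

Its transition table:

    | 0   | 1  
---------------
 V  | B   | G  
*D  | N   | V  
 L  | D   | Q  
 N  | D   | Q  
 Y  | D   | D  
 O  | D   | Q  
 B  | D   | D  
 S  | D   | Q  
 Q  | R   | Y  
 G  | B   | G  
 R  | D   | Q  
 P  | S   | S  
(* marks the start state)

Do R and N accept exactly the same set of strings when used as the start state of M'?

States {L,O,P,S} cannot be reached from the start state, so discard them.
P0 = {G,N,Q,R,V} | {B,D,Y}.
Split {G,N,Q,R,V} by δ(·,0) → {G,N,R,V} and {Q}.
Refine {G,N,R,V} on symbol 1: members go to different blocks, giving {G,V} and {N,R}.
Refine {B,D,Y} on symbol 0: members go to different blocks, giving {B,Y} and {D}.
Stable partition: {G,V} | {B,Y} | {Q} | {N,R} | {D} — 5 equivalence classes.
R and N lie in the same block of the stable partition, so they are equivalent — no string distinguishes them.

Yes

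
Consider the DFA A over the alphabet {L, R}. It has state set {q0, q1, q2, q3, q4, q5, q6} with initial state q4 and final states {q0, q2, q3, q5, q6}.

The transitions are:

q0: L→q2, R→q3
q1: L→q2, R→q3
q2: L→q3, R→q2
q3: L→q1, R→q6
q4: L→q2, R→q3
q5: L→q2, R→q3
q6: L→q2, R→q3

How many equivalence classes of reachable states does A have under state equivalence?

States {q0,q5} cannot be reached from the start state, so discard them.
Initial partition by acceptance: {q2,q3,q6} | {q1,q4}.
Split {q2,q3,q6} by δ(·,L) → {q2,q6} and {q3}.
Split {q2,q6} by δ(·,L) → {q2} and {q6}.
The partition is now stable with 4 blocks: {q2} | {q1,q4} | {q3} | {q6}.

4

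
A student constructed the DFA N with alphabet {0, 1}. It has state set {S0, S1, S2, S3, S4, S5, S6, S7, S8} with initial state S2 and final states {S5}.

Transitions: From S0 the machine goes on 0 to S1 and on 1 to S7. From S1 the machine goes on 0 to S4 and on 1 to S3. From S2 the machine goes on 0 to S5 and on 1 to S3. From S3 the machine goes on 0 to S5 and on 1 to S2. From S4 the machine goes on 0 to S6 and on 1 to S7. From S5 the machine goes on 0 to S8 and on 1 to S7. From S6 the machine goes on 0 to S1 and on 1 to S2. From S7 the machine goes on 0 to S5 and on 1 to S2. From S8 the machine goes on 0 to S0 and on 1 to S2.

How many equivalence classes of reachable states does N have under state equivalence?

3

Every state is reachable, so we keep all 9.
Start with accepting vs non-accepting: {S5} | {S0,S1,S2,S3,S4,S6,S7,S8}.
On input 0, block {S0,S1,S2,S3,S4,S6,S7,S8} splits into {S0,S1,S4,S6,S8} and {S2,S3,S7}.
No further refinement is possible. Final partition (3 blocks): {S5} | {S0,S1,S4,S6,S8} | {S2,S3,S7}.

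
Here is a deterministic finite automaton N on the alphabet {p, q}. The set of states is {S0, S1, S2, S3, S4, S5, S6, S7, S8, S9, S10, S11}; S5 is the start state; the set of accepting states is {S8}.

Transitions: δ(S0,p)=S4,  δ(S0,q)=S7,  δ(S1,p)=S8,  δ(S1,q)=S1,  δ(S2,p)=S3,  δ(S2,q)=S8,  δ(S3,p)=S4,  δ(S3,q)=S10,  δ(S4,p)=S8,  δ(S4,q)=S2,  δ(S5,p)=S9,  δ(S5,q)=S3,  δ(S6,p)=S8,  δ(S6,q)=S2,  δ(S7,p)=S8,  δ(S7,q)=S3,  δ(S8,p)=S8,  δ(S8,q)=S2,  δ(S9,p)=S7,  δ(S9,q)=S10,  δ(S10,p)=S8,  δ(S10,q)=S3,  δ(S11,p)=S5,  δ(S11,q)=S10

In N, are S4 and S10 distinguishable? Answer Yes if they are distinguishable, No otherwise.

Reachable states from the start: {S2,S3,S4,S5,S7,S8,S9,S10}. Unreachable: {S0,S1,S6,S11} — drop them.
Initial partition by acceptance: {S8} | {S2,S3,S4,S5,S7,S9,S10}.
Refine {S2,S3,S4,S5,S7,S9,S10} on symbol p: members go to different blocks, giving {S2,S3,S5,S9} and {S4,S7,S10}.
Split {S2,S3,S5,S9} by δ(·,p) → {S2,S5} and {S3,S9}.
On input q, block {S2,S5} splits into {S2} and {S5}.
On input q, block {S4,S7,S10} splits into {S7,S10} and {S4}.
On input p, block {S3,S9} splits into {S3} and {S9}.
The partition is now stable with 7 blocks: {S8} | {S2} | {S7,S10} | {S3} | {S5} | {S4} | {S9}.
S4 and S10 end up in different blocks, so they are distinguishable. For instance, the string 'qq' is accepted from only S4.

Yes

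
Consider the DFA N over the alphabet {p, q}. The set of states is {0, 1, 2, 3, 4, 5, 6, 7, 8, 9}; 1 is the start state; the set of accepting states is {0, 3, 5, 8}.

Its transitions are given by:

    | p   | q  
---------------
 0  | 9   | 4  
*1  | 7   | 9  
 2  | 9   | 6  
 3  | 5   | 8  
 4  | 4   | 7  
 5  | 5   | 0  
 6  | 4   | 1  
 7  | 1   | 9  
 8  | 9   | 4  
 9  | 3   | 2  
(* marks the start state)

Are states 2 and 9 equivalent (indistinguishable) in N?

All states are reachable from the start state.
Start with accepting vs non-accepting: {0,3,5,8} | {1,2,4,6,7,9}.
Refine {0,3,5,8} on symbol p: members go to different blocks, giving {0,8} and {3,5}.
On input p, block {1,2,4,6,7,9} splits into {1,2,4,6,7} and {9}.
Split {1,2,4,6,7} by δ(·,p) → {1,4,6,7} and {2}.
Split {1,4,6,7} by δ(·,q) → {1,7} and {4,6}.
The partition is now stable with 6 blocks: {0,8} | {1,7} | {3,5} | {9} | {2} | {4,6}.
2 and 9 end up in different blocks, so they are distinguishable. For instance, the string 'p' is accepted from only 9.

No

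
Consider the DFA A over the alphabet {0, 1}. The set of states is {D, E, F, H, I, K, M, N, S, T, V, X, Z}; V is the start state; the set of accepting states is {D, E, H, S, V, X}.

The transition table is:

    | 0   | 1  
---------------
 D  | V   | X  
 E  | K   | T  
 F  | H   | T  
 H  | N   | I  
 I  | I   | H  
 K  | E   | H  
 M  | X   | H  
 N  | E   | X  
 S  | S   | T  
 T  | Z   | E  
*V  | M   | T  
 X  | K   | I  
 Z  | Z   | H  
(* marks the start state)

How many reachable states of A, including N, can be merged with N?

States {D,F,S} cannot be reached from the start state, so discard them.
P0 = {E,H,V,X} | {I,K,M,N,T,Z}.
Refine {I,K,M,N,T,Z} on symbol 0: members go to different blocks, giving {K,M,N} and {I,T,Z}.
No further refinement is possible. Final partition (3 blocks): {E,H,V,X} | {K,M,N} | {I,T,Z}.
The equivalence class containing N is {K,M,N}, of size 3.

3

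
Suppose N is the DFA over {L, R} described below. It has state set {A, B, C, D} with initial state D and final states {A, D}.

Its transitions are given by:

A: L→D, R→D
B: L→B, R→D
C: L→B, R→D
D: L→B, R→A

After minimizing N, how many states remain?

States {C} cannot be reached from the start state, so discard them.
Initial partition by acceptance: {A,D} | {B}.
Split {A,D} by δ(·,L) → {A} and {D}.
The partition is now stable with 3 blocks: {A} | {B} | {D}.

3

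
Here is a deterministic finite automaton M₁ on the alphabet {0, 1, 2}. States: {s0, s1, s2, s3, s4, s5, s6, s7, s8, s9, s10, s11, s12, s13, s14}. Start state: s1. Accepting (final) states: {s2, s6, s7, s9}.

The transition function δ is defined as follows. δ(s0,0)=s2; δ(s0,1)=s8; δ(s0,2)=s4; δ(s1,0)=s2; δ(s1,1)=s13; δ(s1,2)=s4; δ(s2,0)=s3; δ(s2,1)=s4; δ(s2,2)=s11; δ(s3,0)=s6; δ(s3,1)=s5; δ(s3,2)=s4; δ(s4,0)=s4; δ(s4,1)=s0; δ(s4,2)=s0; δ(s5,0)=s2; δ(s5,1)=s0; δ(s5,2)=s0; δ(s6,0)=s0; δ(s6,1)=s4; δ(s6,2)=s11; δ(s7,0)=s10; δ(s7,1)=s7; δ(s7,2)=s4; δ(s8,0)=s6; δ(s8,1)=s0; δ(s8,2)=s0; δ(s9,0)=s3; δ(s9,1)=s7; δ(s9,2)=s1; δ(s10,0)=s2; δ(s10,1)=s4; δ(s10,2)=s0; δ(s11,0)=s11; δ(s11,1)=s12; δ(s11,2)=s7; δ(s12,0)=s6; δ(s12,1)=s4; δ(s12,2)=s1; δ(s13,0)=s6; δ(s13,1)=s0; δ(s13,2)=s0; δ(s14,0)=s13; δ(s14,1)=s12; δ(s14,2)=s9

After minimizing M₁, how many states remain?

States {s9,s14} cannot be reached from the start state, so discard them.
P0 = {s2,s6,s7} | {s0,s1,s3,s4,s5,s8,s10,s11,s12,s13}.
On input 1, block {s2,s6,s7} splits into {s2,s6} and {s7}.
Split {s0,s1,s3,s4,s5,s8,s10,s11,s12,s13} by δ(·,0) → {s0,s1,s3,s5,s8,s10,s12,s13} and {s4,s11}.
On input 1, block {s0,s1,s3,s5,s8,s10,s12,s13} splits into {s0,s1,s3,s5,s8,s13} and {s10,s12}.
Split {s0,s1,s3,s5,s8,s13} by δ(·,2) → {s0,s1,s3} and {s5,s8,s13}.
On input 1, block {s4,s11} splits into {s4} and {s11}.
No further refinement is possible. Final partition (7 blocks): {s2,s6} | {s0,s1,s3} | {s7} | {s4} | {s10,s12} | {s5,s8,s13} | {s11}.

7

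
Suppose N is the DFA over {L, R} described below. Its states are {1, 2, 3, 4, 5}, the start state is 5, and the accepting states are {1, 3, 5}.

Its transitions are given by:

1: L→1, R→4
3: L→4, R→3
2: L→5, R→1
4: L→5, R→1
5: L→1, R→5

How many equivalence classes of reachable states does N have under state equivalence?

3

States {2,3} cannot be reached from the start state, so discard them.
P0 = {1,5} | {4}.
On input R, block {1,5} splits into {1} and {5}.
Stable partition: {1} | {4} | {5} — 3 equivalence classes.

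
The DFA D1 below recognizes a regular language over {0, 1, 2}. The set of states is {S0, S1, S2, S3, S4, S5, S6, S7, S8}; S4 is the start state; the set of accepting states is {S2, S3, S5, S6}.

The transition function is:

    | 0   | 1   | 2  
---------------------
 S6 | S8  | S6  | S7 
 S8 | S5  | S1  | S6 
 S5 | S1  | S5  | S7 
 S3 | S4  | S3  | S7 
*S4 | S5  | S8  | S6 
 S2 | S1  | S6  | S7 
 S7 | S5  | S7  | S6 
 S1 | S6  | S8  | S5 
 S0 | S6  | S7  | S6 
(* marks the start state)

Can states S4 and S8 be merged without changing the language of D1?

First remove the unreachable states {S0,S2,S3}; 6 states remain.
P0 = {S5,S6} | {S1,S4,S7,S8}.
The partition is now stable with 2 blocks: {S5,S6} | {S1,S4,S7,S8}.
S4 and S8 lie in the same block of the stable partition, so they are equivalent — no string distinguishes them.

Yes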